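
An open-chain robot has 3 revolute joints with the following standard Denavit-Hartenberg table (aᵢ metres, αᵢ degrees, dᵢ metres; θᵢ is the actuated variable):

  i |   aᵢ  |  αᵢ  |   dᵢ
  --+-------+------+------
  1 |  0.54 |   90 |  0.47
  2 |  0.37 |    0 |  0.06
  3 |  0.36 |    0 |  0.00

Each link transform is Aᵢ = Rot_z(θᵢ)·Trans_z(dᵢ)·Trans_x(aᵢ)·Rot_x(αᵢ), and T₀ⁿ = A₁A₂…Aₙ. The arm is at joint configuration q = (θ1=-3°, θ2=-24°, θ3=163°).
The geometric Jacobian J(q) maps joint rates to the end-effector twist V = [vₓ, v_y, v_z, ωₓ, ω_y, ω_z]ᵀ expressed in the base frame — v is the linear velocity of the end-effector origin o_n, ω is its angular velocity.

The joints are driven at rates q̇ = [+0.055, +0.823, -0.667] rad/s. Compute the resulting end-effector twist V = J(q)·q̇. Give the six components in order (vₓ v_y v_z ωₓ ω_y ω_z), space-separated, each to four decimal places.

0.0919 0.0286 0.2358 -0.0082 -0.1558 0.0550

o_n = [0.6023, -0.0916, 0.5557]
J₁: ẑ×o_n = [0.0916, 0.6023, -0.0000], ω = ẑ
J2: z=[-0.0523, -0.9986, 0.0000] o=[0.5393, -0.0283, 0.4700] → [-0.0856, 0.0045, 0.0663, -0.0523, -0.9986, 0.0000]
J3: z=[-0.0523, -0.9986, 0.0000] o=[0.8737, -0.1059, 0.3195] → [-0.2359, 0.0124, -0.2717, -0.0523, -0.9986, 0.0000]
V = J·q̇ = [0.0919, 0.0286, 0.2358, -0.0082, -0.1558, 0.0550]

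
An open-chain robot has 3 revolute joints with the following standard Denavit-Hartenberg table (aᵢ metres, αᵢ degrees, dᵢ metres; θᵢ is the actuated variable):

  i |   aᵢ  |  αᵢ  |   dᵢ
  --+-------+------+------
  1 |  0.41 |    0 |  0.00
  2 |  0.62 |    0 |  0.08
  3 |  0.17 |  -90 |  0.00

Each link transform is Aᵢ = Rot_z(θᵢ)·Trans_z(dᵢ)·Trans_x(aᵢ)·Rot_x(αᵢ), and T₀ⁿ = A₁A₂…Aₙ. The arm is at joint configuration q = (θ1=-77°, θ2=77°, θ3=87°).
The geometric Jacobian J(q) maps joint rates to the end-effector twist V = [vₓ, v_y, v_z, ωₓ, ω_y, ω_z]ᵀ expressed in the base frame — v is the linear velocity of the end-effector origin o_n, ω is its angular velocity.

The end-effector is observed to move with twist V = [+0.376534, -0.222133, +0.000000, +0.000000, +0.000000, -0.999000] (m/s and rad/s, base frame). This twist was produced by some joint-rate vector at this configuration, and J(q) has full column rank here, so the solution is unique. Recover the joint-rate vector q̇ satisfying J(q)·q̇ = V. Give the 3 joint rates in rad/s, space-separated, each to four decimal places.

0.5180 -0.9390 -0.5780

o_n = [0.7211, -0.2297, 0.0800]
J₁: ẑ×o_n = [0.2297, 0.7211, -0.0000], ω = ẑ
J2: z=[0.0000, 0.0000, 1.0000] o=[0.0922, -0.3995, 0.0000] → [-0.1698, 0.6289, 0.0000, 0.0000, 0.0000, 1.0000]
J3: z=[0.0000, 0.0000, 1.0000] o=[0.7122, -0.3995, 0.0800] → [-0.1698, 0.0089, 0.0000, 0.0000, 0.0000, 1.0000]
q̇ = J⁺·V = [0.5180, -0.9390, -0.5780]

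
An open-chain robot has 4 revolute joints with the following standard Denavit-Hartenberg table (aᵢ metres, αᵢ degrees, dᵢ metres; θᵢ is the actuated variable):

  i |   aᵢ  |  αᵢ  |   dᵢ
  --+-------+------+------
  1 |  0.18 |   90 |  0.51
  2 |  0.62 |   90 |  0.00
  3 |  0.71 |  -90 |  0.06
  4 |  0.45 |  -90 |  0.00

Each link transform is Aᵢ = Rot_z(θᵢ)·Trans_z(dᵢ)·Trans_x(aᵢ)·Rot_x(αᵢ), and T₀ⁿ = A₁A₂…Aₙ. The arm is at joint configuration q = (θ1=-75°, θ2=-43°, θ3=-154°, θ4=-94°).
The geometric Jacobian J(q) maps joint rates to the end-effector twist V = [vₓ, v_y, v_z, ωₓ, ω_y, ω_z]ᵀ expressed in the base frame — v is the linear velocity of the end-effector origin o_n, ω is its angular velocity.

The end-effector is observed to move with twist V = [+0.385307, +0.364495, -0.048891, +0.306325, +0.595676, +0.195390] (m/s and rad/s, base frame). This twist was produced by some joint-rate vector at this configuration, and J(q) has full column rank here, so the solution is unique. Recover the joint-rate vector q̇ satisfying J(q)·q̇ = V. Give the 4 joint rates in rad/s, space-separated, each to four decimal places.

o_n = [0.2460, 0.2313, 0.1309]
J₁: ẑ×o_n = [-0.2313, 0.2460, 0.0000], ω = ẑ
J2: z=[-0.9659, -0.2588, 0.0000] o=[0.0466, -0.1739, 0.5100] → [0.0981, -0.3661, -0.3397, -0.9659, -0.2588, 0.0000]
J3: z=[-0.1765, 0.6588, -0.7314] o=[0.1639, -0.6119, 0.0872] → [0.6455, -0.0523, -0.2029, -0.1765, 0.6588, -0.7314]
J4: z=[0.9511, -0.0771, -0.2990] o=[0.3332, -0.0410, 0.4785] → [0.1082, 0.3566, 0.2522, 0.9511, -0.0771, -0.2990]
q̇ = J⁺·V = [0.9620, -0.1220, 0.8990, 0.3650]

0.9620 -0.1220 0.8990 0.3650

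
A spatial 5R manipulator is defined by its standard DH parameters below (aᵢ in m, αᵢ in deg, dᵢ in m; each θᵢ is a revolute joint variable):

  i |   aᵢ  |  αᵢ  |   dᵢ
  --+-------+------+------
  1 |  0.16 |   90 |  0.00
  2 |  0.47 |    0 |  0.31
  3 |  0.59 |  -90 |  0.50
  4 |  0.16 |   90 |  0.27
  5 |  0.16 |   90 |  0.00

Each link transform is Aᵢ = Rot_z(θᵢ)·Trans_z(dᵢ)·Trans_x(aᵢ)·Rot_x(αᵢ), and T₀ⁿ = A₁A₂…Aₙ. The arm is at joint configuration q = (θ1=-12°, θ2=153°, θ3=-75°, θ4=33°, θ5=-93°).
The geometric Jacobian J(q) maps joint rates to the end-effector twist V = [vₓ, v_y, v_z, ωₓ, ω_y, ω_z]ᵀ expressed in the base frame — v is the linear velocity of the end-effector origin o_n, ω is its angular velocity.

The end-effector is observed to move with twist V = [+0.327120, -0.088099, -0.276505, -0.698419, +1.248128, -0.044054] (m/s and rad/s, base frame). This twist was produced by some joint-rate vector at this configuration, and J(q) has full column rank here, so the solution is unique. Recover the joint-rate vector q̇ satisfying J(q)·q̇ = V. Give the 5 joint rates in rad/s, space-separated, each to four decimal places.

0.2400 0.1910 -0.5370 0.8630 -0.8700

o_n = [-0.3640, -0.6663, 0.9378]
J₁: ẑ×o_n = [0.6663, -0.3640, 0.0000], ω = ẑ
J2: z=[-0.2079, -0.9781, 0.0000] o=[0.1565, -0.0333, 0.0000] → [-0.9173, 0.1950, -0.3775, -0.2079, -0.9781, 0.0000]
J3: z=[-0.2079, -0.9781, 0.0000] o=[-0.3176, -0.2494, 0.2134] → [-0.7086, 0.1506, 0.0413, -0.2079, -0.9781, 0.0000]
J4: z=[-0.9568, 0.2034, 0.2079] o=[-0.3015, -0.7640, 0.7905] → [0.0096, 0.1280, -0.0808, -0.9568, 0.2034, 0.2079]
J5: z=[-0.0636, -0.8439, 0.5327] o=[-0.5145, -0.6297, 0.9779] → [0.0534, 0.0776, 0.1293, -0.0636, -0.8439, 0.5327]
q̇ = J⁺·V = [0.2400, 0.1910, -0.5370, 0.8630, -0.8700]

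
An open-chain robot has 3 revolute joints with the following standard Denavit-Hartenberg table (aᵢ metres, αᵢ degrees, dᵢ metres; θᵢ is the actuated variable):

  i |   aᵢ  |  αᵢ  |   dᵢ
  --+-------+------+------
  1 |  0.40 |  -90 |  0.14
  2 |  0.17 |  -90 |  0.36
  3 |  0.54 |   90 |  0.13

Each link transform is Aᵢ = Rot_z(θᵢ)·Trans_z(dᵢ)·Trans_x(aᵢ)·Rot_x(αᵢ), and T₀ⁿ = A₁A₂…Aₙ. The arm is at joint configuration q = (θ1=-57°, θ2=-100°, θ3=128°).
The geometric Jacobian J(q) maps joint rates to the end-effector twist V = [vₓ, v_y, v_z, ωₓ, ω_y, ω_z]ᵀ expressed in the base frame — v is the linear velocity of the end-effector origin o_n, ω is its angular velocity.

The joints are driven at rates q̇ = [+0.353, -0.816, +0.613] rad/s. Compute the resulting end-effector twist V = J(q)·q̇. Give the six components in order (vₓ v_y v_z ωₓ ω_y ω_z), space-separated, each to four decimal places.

0.4339 0.0665 -0.1294 -0.3556 -0.9507 0.4594

o_n = [0.2480, -0.5022, 0.0026]
J₁: ẑ×o_n = [0.5022, 0.2480, -0.0000], ω = ẑ
J2: z=[0.8387, 0.5446, 0.0000] o=[0.2179, -0.3355, 0.1400] → [-0.0748, 0.1152, -0.1562, 0.8387, 0.5446, 0.0000]
J3: z=[0.5364, -0.8259, 0.1736] o=[0.5037, -0.1146, 0.3074] → [0.3191, 0.1191, -0.4191, 0.5364, -0.8259, 0.1736]
V = J·q̇ = [0.4339, 0.0665, -0.1294, -0.3556, -0.9507, 0.4594]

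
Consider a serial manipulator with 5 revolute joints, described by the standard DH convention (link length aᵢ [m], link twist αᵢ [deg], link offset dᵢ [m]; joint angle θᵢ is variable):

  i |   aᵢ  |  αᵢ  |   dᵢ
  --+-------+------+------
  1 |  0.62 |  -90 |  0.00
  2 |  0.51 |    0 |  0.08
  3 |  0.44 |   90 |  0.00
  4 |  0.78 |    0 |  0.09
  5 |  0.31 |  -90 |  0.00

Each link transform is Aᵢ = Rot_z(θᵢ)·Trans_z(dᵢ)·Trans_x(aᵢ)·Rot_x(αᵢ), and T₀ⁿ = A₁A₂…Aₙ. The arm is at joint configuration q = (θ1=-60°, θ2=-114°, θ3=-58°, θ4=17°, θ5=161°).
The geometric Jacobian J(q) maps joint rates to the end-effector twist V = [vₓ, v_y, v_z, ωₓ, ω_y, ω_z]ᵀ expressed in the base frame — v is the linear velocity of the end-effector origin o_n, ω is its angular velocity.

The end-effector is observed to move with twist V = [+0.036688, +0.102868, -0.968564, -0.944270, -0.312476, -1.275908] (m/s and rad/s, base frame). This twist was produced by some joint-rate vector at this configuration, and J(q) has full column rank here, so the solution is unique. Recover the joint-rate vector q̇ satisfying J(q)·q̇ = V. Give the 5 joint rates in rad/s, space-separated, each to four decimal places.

o_n = [0.0424, 0.5643, 0.4987]
J₁: ẑ×o_n = [-0.5643, 0.0424, 0.0000], ω = ẑ
J2: z=[0.8660, 0.5000, 0.0000] o=[0.3100, -0.5369, 0.0000] → [0.2494, -0.4319, 1.0875, 0.8660, 0.5000, 0.0000]
J3: z=[0.8660, 0.5000, 0.0000] o=[0.2756, -0.3173, 0.4659] → [0.0164, -0.0284, 0.8801, 0.8660, 0.5000, 0.0000]
J4: z=[-0.0696, 0.1205, -0.9903] o=[0.0577, 0.0601, 0.5271] → [0.4960, 0.0132, -0.0332, -0.0696, 0.1205, -0.9903]
J5: z=[-0.0696, 0.1205, -0.9903] o=[-0.1204, 0.8246, 0.5418] → [-0.2629, -0.1642, -0.0015, -0.0696, 0.1205, -0.9903]
q̇ = J⁺·V = [0.1580, -0.4020, -0.5720, 0.8120, 0.6360]

0.1580 -0.4020 -0.5720 0.8120 0.6360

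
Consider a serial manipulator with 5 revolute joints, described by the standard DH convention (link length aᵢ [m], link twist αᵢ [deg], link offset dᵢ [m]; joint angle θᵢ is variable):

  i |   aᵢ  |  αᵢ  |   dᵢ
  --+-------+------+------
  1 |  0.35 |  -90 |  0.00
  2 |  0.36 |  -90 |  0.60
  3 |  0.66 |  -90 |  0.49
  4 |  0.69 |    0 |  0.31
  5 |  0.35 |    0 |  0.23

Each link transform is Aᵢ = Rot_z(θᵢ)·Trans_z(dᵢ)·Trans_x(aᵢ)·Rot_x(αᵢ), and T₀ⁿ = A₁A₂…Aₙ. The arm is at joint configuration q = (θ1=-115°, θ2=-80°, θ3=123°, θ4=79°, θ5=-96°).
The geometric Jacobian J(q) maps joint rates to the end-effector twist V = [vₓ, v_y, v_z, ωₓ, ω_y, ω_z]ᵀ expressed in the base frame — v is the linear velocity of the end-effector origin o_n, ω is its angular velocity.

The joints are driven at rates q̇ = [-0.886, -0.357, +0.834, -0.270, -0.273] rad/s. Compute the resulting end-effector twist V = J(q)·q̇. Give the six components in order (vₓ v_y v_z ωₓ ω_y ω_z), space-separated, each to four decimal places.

o_n = [-0.1065, -0.1088, -0.6809]
J₁: ẑ×o_n = [0.1088, -0.1065, 0.0000], ω = ẑ
J2: z=[0.9063, -0.4226, 0.0000] o=[-0.1479, -0.3172, 0.0000] → [0.2877, 0.6171, 0.2064, 0.9063, -0.4226, 0.0000]
J3: z=[-0.4162, -0.8925, -0.1736] o=[0.3694, -0.6274, 0.3545] → [1.0142, -0.3483, -0.6407, -0.4162, -0.8925, -0.1736]
J4: z=[0.5552, -0.0982, -0.8259] o=[-0.3098, -0.7743, -0.0846] → [0.6082, 0.1632, 0.3894, 0.5552, -0.0982, -0.8259]
J5: z=[0.5552, -0.0982, -0.8259] o=[0.0494, -0.1422, -0.2936] → [0.0656, 0.3438, 0.0032, 0.5552, -0.0982, -0.8259]
V = J·q̇ = [0.4646, -0.5543, -0.7140, -0.9721, -0.5402, -0.5823]

0.4646 -0.5543 -0.7140 -0.9721 -0.5402 -0.5823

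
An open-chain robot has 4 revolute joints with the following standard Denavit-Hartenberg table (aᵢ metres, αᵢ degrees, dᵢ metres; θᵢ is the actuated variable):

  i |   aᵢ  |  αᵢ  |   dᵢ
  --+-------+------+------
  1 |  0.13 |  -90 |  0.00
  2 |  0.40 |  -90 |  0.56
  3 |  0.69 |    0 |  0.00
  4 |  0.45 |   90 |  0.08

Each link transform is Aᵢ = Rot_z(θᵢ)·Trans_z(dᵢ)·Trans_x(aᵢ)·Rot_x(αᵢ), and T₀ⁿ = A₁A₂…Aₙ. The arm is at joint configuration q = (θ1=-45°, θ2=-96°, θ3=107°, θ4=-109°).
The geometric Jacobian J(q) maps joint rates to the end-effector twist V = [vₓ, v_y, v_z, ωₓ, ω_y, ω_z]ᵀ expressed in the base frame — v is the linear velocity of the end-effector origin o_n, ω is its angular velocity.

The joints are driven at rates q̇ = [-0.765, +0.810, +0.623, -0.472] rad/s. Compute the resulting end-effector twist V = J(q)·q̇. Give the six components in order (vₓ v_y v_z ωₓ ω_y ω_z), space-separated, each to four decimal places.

o_n = [0.0408, -0.1598, 0.6528]
J₁: ẑ×o_n = [0.1598, 0.0408, -0.0000], ω = ẑ
J2: z=[0.7071, 0.7071, 0.0000] o=[0.0919, -0.0919, 0.0000] → [0.4616, -0.4616, -0.0118, 0.7071, 0.7071, 0.0000]
J3: z=[0.7032, -0.7032, 0.1045] o=[0.4583, 0.3336, 0.3978] → [-0.1277, -0.2230, -0.6406, 0.7032, -0.7032, 0.1045]
J4: z=[0.7032, -0.7032, 0.1045] o=[0.0067, -0.1479, 0.1972] → [-0.3192, -0.3168, 0.0156, 0.7032, -0.7032, 0.1045]
V = J·q̇ = [0.3227, -0.3945, -0.4161, 0.6789, 0.4666, -0.7492]

0.3227 -0.3945 -0.4161 0.6789 0.4666 -0.7492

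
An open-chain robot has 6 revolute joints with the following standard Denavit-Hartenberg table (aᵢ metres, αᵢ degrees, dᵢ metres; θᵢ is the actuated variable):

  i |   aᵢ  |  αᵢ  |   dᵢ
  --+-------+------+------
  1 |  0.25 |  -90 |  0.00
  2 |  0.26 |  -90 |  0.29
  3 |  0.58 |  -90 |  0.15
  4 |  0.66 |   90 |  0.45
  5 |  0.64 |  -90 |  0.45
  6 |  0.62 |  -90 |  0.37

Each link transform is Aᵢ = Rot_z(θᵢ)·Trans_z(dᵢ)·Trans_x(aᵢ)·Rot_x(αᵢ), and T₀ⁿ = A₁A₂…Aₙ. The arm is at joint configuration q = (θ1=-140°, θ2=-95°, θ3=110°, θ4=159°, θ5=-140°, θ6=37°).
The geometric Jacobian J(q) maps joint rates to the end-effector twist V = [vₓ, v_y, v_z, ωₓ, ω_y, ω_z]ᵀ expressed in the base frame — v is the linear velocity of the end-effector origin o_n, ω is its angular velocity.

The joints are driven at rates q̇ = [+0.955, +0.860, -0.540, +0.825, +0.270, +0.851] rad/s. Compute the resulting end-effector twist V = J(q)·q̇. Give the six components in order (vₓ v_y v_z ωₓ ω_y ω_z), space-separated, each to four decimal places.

-0.1282 -1.5475 0.6088 1.5935 -0.3706 0.8479

o_n = [-0.4925, 0.1725, 0.5941]
J₁: ẑ×o_n = [-0.1725, -0.4925, 0.0000], ω = ẑ
J2: z=[0.6428, -0.7660, 0.0000] o=[-0.1915, -0.1607, 0.0000] → [-0.4551, -0.3819, -0.0164, 0.6428, -0.7660, 0.0000]
J3: z=[-0.7631, -0.6403, 0.0872] o=[0.0123, -0.3683, 0.2590] → [-0.2617, 0.2117, -0.7359, -0.7631, -0.6403, 0.0872]
J4: z=[0.1571, -0.3146, -0.9361] o=[-0.4658, -0.0579, 0.0745] → [0.0522, -0.0566, 0.0278, 0.1571, -0.3146, -0.9361]
J5: z=[0.4878, 0.8489, -0.2035] o=[0.1717, -0.4798, -0.1575] → [0.7707, -0.2315, 0.8820, 0.4878, 0.8489, -0.2035]
J6: z=[0.4316, -0.0319, 0.9015] o=[-0.0945, 0.2398, -0.0046] → [0.0416, -0.6172, -0.0418, 0.4316, -0.0319, 0.9015]
V = J·q̇ = [-0.1282, -1.5475, 0.6088, 1.5935, -0.3706, 0.8479]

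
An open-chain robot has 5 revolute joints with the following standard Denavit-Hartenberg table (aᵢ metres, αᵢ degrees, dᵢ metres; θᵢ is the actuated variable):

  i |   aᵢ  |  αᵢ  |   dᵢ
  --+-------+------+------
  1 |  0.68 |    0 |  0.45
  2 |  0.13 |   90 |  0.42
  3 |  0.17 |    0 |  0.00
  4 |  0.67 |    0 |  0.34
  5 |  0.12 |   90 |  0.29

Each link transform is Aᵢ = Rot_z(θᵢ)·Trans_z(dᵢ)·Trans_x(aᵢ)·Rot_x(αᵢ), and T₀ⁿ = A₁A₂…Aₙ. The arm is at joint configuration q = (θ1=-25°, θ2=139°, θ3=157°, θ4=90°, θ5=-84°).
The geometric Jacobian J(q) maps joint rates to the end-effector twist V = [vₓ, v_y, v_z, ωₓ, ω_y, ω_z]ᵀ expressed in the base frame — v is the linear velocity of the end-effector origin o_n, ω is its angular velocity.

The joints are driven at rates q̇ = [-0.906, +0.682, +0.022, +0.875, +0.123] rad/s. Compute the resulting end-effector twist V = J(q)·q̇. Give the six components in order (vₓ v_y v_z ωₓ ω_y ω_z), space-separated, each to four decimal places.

-0.4953 -0.2526 -0.3553 0.9318 0.4149 -0.2240

o_n = [1.3558, -0.3993, 0.3548]
J₁: ẑ×o_n = [0.3993, 1.3558, -0.0000], ω = ẑ
J2: z=[0.0000, 0.0000, 1.0000] o=[0.6163, -0.2874, 0.4500] → [0.1119, 0.7395, -0.0000, 0.0000, 0.0000, 1.0000]
J3: z=[0.9135, 0.4067, 0.0000] o=[0.5634, -0.1686, 0.8700] → [-0.2096, 0.4707, -0.5330, 0.9135, 0.4067, 0.0000]
J4: z=[0.9135, 0.4067, 0.0000] o=[0.6271, -0.3116, 0.9364] → [-0.2366, 0.5314, -0.3765, 0.9135, 0.4067, 0.0000]
J5: z=[0.9135, 0.4067, 0.0000] o=[1.0441, -0.4124, 0.3197] → [0.0143, -0.0321, -0.1148, 0.9135, 0.4067, 0.0000]
V = J·q̇ = [-0.4953, -0.2526, -0.3553, 0.9318, 0.4149, -0.2240]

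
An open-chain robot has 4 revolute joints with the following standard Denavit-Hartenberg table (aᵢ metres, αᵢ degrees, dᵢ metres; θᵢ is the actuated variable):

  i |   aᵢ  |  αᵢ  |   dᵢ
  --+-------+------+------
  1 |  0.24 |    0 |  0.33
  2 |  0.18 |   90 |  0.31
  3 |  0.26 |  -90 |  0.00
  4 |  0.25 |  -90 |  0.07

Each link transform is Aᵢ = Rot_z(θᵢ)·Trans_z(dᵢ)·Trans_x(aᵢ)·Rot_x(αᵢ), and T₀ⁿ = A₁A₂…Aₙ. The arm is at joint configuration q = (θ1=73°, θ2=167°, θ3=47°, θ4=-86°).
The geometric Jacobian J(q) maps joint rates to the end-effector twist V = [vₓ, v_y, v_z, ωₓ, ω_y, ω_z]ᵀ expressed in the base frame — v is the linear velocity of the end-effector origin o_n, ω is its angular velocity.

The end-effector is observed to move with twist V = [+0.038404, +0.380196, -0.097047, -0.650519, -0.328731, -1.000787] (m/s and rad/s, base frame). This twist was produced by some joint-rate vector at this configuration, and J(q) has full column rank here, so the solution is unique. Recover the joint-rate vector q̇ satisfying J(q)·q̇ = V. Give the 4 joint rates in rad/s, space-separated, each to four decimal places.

o_n = [-0.3048, 0.0788, 0.8906]
J₁: ẑ×o_n = [-0.0788, -0.3048, 0.0000], ω = ẑ
J2: z=[0.0000, 0.0000, 1.0000] o=[0.0702, 0.2295, 0.3300] → [0.1507, -0.3750, 0.0000, 0.0000, 0.0000, 1.0000]
J3: z=[-0.8660, 0.5000, 0.0000] o=[-0.0198, 0.0736, 0.6400] → [0.1253, 0.2171, 0.1380, -0.8660, 0.5000, 0.0000]
J4: z=[0.3657, 0.6334, 0.6820] o=[-0.1085, -0.0799, 0.8302] → [-0.0699, -0.1560, 0.1824, 0.3657, 0.6334, 0.6820]
q̇ = J⁺·V = [0.0210, -0.4530, 0.3990, -0.8340]

0.0210 -0.4530 0.3990 -0.8340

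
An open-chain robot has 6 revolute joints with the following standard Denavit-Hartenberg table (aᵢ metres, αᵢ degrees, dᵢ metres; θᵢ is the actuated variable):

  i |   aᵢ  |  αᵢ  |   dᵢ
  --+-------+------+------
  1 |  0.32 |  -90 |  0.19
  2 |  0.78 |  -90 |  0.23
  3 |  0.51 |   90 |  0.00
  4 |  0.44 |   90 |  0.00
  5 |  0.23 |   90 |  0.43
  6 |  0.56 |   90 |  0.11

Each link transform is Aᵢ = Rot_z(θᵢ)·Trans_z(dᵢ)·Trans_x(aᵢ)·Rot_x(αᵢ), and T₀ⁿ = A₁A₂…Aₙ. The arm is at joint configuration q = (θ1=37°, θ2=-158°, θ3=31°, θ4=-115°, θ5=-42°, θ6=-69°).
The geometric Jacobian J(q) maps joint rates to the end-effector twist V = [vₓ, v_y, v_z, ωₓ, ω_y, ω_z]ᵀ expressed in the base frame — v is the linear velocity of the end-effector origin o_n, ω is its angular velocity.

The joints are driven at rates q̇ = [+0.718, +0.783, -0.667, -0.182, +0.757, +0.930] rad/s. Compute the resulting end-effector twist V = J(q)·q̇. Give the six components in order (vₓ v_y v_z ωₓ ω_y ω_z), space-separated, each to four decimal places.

o_n = [-0.4251, -0.6254, -0.1048]
J₁: ẑ×o_n = [0.6254, -0.4251, 0.0000], ω = ẑ
J2: z=[-0.6018, 0.7986, 0.0000] o=[0.2556, 0.1926, 0.1900] → [-0.2354, -0.1774, 1.0359, -0.6018, 0.7986, 0.0000]
J3: z=[0.2992, 0.2254, 0.9272] o=[-0.4604, -0.0590, 0.4822] → [0.3929, 0.2084, -0.1774, 0.2992, 0.2254, 0.9272]
J4: z=[-0.8972, 0.3972, 0.1929] o=[-0.6261, -0.5127, 0.6460] → [-0.2764, -0.6348, 0.0214, -0.8972, 0.3972, 0.1929]
J5: z=[0.4208, 0.9015, 0.1008] o=[-0.6850, -0.4371, 0.2165] → [-0.2707, 0.1614, -0.3135, 0.4208, 0.9015, 0.1008]
J6: z=[0.7564, -0.4100, 0.5097] o=[-0.3888, -0.0813, 0.0633] → [0.3463, 0.1087, -0.4265, 0.7564, -0.4100, 0.5097]
V = J·q̇ = [0.1701, -0.2443, 0.2916, 0.5145, 0.7038, 0.6148]

0.1701 -0.2443 0.2916 0.5145 0.7038 0.6148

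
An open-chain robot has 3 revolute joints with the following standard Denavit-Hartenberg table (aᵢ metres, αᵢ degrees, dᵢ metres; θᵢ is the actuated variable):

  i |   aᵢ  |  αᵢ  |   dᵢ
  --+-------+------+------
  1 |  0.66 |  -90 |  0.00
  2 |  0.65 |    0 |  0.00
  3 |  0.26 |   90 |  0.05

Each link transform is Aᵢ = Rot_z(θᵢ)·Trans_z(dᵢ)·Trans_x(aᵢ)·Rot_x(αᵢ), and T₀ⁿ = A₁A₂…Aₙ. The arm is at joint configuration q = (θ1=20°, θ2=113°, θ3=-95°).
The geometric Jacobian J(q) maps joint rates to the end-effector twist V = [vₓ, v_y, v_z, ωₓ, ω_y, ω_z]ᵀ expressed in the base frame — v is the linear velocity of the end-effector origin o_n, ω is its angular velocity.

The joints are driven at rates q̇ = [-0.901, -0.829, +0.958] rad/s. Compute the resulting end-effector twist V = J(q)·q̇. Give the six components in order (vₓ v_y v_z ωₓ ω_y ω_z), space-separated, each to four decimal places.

o_n = [0.5968, 0.2704, -0.6787]
J₁: ẑ×o_n = [-0.2704, 0.5968, 0.0000], ω = ẑ
J2: z=[-0.3420, 0.9397, 0.0000] o=[0.6202, 0.2257, 0.0000] → [-0.6377, -0.2321, 0.0067, -0.3420, 0.9397, 0.0000]
J3: z=[-0.3420, 0.9397, 0.0000] o=[0.3815, 0.1389, -0.5983] → [-0.0755, -0.0275, -0.2473, -0.3420, 0.9397, 0.0000]
V = J·q̇ = [0.7000, -0.3716, -0.2424, -0.0441, 0.1212, -0.9010]

0.7000 -0.3716 -0.2424 -0.0441 0.1212 -0.9010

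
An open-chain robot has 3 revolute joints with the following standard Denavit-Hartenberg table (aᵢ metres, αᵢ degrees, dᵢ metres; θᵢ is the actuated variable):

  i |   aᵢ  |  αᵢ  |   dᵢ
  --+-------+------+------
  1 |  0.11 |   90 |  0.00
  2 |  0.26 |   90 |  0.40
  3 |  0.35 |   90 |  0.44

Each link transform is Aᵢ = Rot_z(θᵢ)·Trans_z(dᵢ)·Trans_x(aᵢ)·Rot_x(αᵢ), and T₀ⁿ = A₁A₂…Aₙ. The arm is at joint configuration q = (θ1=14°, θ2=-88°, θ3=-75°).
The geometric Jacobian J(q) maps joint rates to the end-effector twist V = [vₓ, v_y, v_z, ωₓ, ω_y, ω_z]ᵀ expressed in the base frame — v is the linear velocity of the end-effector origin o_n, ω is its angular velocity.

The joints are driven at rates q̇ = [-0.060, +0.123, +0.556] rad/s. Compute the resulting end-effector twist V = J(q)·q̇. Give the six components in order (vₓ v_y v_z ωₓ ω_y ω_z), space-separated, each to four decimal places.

o_n = [-0.2931, -0.1369, -0.3657]
J₁: ẑ×o_n = [0.1369, -0.2931, 0.0000], ω = ẑ
J2: z=[0.2419, -0.9703, 0.0000] o=[0.1067, 0.0266, 0.0000] → [0.3549, 0.0885, -0.4275, 0.2419, -0.9703, 0.0000]
J3: z=[-0.9697, -0.2418, -0.0349] o=[0.2123, -0.3593, -0.2598] → [0.0334, -0.0850, -0.3379, -0.9697, -0.2418, -0.0349]
V = J·q̇ = [0.0540, -0.0188, -0.2404, -0.5094, -0.2538, -0.0794]

0.0540 -0.0188 -0.2404 -0.5094 -0.2538 -0.0794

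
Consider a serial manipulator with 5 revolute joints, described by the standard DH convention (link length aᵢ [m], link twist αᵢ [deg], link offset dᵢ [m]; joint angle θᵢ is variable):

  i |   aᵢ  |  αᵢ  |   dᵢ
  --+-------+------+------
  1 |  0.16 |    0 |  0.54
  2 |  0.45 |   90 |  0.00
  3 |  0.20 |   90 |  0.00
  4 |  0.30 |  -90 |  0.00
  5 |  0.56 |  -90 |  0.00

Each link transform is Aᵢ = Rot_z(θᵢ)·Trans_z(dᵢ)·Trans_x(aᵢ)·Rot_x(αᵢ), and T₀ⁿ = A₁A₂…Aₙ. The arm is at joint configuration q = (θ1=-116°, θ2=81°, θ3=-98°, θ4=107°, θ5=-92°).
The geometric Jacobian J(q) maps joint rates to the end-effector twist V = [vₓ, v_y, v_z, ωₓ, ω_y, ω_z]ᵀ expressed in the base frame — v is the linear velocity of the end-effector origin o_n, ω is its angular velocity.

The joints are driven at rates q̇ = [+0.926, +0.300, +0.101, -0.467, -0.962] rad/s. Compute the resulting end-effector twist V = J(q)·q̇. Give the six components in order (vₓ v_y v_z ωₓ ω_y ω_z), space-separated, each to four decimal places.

o_n = [-0.3228, -0.2943, 0.5010]
J₁: ẑ×o_n = [0.2943, -0.3228, 0.0000], ω = ẑ
J2: z=[0.0000, 0.0000, 1.0000] o=[-0.0701, -0.1438, 0.5400] → [0.1505, -0.2527, 0.0000, 0.0000, 0.0000, 1.0000]
J3: z=[-0.5736, -0.8192, 0.0000] o=[0.2985, -0.4019, 0.5400] → [0.0319, -0.0223, -0.5706, -0.5736, -0.8192, 0.0000]
J4: z=[-0.8112, 0.5680, 0.1392] o=[0.2757, -0.3860, 0.3419] → [0.0776, 0.0458, 0.2656, -0.8112, 0.5680, 0.1392]
J5: z=[0.2767, 0.1632, 0.9470] o=[0.1211, -0.6280, 0.4288] → [-0.3042, -0.4404, 0.1648, 0.2767, 0.1632, 0.9470]
V = J·q̇ = [0.5773, 0.0253, -0.3402, 0.0547, -0.5049, 0.2500]

0.5773 0.0253 -0.3402 0.0547 -0.5049 0.2500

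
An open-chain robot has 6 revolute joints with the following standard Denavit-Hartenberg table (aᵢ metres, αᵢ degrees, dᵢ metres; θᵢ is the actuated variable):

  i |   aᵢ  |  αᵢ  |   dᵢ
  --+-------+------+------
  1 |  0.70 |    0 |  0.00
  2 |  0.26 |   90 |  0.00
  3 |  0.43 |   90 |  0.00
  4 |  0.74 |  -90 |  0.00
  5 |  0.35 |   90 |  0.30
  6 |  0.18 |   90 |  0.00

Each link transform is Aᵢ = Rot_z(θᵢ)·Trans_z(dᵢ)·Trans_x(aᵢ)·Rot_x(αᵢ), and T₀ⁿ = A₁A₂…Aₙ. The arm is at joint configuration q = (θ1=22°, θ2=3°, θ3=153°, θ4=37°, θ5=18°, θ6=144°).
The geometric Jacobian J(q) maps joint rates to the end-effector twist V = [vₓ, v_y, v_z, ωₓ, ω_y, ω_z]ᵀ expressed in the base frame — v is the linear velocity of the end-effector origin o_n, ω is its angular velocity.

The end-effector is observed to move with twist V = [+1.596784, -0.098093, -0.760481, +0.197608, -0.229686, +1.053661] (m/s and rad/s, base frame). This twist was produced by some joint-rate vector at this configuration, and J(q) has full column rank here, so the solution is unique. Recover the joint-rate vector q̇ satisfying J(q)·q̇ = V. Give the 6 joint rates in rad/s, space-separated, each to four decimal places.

0.6190 0.5310 0.5500 0.7170 -0.1360 -0.8050

o_n = [0.4807, -0.7943, 0.3668]
J₁: ẑ×o_n = [0.7943, 0.4807, -0.0000], ω = ẑ
J2: z=[0.0000, 0.0000, 1.0000] o=[0.6490, 0.2622, 0.0000] → [1.0565, -0.1684, 0.0000, 0.0000, 0.0000, 1.0000]
J3: z=[0.4226, -0.9063, 0.0000] o=[0.8847, 0.3721, 0.0000] → [-0.3325, -0.1550, -0.8591, 0.4226, -0.9063, 0.0000]
J4: z=[0.4115, 0.1919, 0.8910] o=[0.5374, 0.2102, 0.1952] → [0.9280, -0.1212, -0.4024, 0.4115, 0.1919, 0.8910]
J5: z=[0.8235, -0.4972, -0.2732] o=[0.2484, -0.4160, 0.4635] → [-0.0553, 0.0161, -0.1961, 0.8235, -0.4972, -0.2732]
J6: z=[0.2706, -0.0790, 0.9594] o=[0.3209, -0.8675, 0.4059] → [-0.0672, 0.1638, 0.0324, 0.2706, -0.0790, 0.9594]
q̇ = J⁺·V = [0.6190, 0.5310, 0.5500, 0.7170, -0.1360, -0.8050]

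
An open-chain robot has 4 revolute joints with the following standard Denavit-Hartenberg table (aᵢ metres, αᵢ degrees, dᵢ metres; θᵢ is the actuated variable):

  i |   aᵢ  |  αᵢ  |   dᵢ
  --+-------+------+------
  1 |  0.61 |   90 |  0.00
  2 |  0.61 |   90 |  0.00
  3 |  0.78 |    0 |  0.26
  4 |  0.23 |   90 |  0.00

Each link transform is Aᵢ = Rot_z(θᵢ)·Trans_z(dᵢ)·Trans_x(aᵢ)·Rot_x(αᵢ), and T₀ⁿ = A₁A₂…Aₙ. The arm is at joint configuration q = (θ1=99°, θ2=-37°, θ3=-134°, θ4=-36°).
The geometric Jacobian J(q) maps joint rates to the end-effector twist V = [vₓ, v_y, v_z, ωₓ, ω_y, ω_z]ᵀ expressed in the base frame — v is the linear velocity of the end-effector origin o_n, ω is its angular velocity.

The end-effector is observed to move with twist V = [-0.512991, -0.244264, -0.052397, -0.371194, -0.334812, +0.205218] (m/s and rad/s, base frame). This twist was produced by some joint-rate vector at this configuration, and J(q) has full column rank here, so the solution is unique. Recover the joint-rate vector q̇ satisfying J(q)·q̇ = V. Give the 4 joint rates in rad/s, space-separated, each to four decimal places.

o_n = [-0.6448, 0.2290, -0.1124]
J₁: ẑ×o_n = [-0.2290, -0.6448, 0.0000], ω = ẑ
J2: z=[0.9877, 0.1564, 0.0000] o=[-0.0954, 0.6025, 0.0000] → [-0.0176, 0.1110, -0.2829, 0.9877, 0.1564, 0.0000]
J3: z=[0.0941, -0.5944, -0.7986] o=[-0.1716, 1.0837, -0.3671] → [-0.8340, 0.3539, -0.3617, 0.0941, -0.5944, -0.7986]
J4: z=[0.0941, -0.5944, -0.7986] o=[-0.6336, 0.4139, -0.2487] → [-0.2287, -0.0039, -0.0240, 0.0941, -0.5944, -0.7986]
q̇ = J⁺·V = [0.5670, -0.4190, 0.4740, -0.0210]

0.5670 -0.4190 0.4740 -0.0210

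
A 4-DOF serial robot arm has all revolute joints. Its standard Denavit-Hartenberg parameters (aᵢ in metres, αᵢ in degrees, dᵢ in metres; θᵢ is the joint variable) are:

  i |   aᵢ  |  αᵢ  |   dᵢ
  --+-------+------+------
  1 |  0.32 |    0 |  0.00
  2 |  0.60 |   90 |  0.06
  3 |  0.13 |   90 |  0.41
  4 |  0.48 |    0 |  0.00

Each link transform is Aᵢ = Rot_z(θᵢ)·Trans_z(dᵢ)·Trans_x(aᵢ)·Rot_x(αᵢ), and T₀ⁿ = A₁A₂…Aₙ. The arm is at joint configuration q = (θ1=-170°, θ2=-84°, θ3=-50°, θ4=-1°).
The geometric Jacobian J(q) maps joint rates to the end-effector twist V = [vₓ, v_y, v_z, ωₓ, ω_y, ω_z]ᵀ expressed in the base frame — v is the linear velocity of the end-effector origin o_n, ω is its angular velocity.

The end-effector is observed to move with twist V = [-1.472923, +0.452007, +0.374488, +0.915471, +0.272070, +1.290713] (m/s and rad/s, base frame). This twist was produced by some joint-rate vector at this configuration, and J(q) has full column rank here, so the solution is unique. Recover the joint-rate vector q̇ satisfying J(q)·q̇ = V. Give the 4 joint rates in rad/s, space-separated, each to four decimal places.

o_n = [-0.2025, 1.0088, -0.4072]
J₁: ẑ×o_n = [-1.0088, -0.2025, 0.0000], ω = ẑ
J2: z=[0.0000, 0.0000, 1.0000] o=[-0.3151, -0.0556, 0.0000] → [-1.0643, 0.1126, 0.0000, 0.0000, 0.0000, 1.0000]
J3: z=[0.9613, 0.2756, 0.0000] o=[-0.4805, 0.5212, 0.0600] → [-0.1288, 0.4491, 0.3921, 0.9613, 0.2756, 0.0000]
J4: z=[0.2112, -0.7364, -0.6428] o=[-0.1094, 0.7145, -0.0396] → [0.4599, 0.1375, -0.0064, 0.2112, -0.7364, -0.6428]
q̇ = J⁺·V = [0.3800, 0.9030, 0.9550, -0.0120]

0.3800 0.9030 0.9550 -0.0120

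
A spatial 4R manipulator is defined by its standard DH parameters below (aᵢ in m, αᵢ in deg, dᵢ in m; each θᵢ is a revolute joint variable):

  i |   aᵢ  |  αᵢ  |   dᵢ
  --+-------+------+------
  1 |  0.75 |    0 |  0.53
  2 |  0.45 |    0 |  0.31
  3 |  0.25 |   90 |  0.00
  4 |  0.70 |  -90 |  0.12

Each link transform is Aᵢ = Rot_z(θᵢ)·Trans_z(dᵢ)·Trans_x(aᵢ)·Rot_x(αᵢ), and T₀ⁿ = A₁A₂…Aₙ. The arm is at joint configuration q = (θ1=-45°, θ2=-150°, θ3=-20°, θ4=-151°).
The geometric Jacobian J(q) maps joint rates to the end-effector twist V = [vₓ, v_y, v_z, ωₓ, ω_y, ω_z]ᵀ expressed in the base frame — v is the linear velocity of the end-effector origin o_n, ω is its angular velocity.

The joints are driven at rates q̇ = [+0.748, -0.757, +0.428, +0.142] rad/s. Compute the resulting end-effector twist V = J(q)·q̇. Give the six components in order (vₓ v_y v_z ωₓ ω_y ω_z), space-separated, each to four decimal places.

0.4041 0.5814 -0.0869 0.0814 0.1163 0.4190

o_n = [0.4612, -0.5233, 0.5006]
J₁: ẑ×o_n = [0.5233, 0.4612, -0.0000], ω = ẑ
J2: z=[0.0000, 0.0000, 1.0000] o=[0.5303, -0.5303, 0.5300] → [-0.0070, -0.0691, 0.0000, 0.0000, 0.0000, 1.0000]
J3: z=[0.0000, 0.0000, 1.0000] o=[0.0957, -0.4139, 0.8400] → [0.1095, 0.3656, -0.0000, 0.0000, 0.0000, 1.0000]
J4: z=[0.5736, 0.8192, 0.0000] o=[-0.1091, -0.2705, 0.8400] → [-0.2780, 0.1947, -0.6122, 0.5736, 0.8192, 0.0000]
V = J·q̇ = [0.4041, 0.5814, -0.0869, 0.0814, 0.1163, 0.4190]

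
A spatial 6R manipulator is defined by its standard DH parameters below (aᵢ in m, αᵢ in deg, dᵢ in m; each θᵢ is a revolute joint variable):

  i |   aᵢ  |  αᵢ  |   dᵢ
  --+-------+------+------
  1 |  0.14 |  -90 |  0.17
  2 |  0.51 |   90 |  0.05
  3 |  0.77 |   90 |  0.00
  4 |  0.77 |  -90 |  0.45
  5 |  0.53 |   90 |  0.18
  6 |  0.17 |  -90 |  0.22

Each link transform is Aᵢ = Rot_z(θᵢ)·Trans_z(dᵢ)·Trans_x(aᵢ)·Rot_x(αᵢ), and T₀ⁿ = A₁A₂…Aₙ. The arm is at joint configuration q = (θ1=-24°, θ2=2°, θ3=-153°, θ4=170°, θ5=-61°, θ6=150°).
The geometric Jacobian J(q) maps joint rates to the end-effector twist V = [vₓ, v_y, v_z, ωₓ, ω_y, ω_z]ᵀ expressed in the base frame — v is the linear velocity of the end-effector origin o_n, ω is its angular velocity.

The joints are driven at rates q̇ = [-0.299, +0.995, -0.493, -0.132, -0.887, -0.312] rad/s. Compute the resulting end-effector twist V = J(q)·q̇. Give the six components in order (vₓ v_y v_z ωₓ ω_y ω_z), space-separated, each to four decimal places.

o_n = [0.5909, 0.6748, 0.0371]
J₁: ẑ×o_n = [-0.6748, 0.5909, 0.0000], ω = ẑ
J2: z=[0.4067, 0.9135, 0.0000] o=[0.1279, -0.0569, 0.1700] → [-0.1214, 0.0541, -0.1253, 0.4067, 0.9135, 0.0000]
J3: z=[0.0319, -0.0142, 0.9994] o=[0.6139, -0.2186, 0.1522] → [-0.8912, -0.0193, 0.0282, 0.0319, -0.0142, 0.9994]
J4: z=[-0.0521, 0.9985, 0.0158] o=[-0.1547, -0.2590, 0.1761] → [-0.1536, 0.0046, -0.7931, -0.0521, 0.9985, 0.0158]
J5: z=[0.1419, 0.0231, -0.9896] o=[0.5830, 0.2282, 0.2933] → [0.4360, 0.0286, 0.0632, 0.1419, 0.0231, -0.9896]
J6: z=[-0.8898, 0.4410, -0.1173] o=[0.8384, 0.7079, 0.1593] → [-0.0578, -0.0797, 0.1386, -0.8898, 0.4410, -0.1173]
V = J·q̇ = [0.1719, -0.1145, -0.1332, 0.5476, 0.6261, 0.1206]

0.1719 -0.1145 -0.1332 0.5476 0.6261 0.1206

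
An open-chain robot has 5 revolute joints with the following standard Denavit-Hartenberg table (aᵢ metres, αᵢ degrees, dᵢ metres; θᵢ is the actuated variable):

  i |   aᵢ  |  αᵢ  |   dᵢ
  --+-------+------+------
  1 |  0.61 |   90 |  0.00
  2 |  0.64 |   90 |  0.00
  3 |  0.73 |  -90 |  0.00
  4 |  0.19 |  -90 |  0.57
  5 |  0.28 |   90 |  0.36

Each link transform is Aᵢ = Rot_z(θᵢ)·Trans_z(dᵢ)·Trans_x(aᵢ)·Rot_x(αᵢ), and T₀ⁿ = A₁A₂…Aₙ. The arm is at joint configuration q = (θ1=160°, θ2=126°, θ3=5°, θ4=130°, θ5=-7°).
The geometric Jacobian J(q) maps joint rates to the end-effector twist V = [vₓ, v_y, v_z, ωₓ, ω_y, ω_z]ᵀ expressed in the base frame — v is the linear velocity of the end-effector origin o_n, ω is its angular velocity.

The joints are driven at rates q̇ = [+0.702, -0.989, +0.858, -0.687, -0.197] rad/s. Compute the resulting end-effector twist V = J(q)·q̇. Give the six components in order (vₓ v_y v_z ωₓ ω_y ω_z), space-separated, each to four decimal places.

o_n = [0.1426, 0.6028, 0.5242]
J₁: ẑ×o_n = [-0.6028, 0.1426, 0.0000], ω = ẑ
J2: z=[0.3420, 0.9397, 0.0000] o=[-0.5732, 0.2086, 0.0000] → [0.4926, -0.1793, -0.5379, 0.3420, 0.9397, 0.0000]
J3: z=[-0.7602, 0.2767, 0.5878] o=[-0.2197, 0.0800, 0.5178] → [-0.3055, 0.2179, -0.4977, -0.7602, 0.2767, 0.5878]
J4: z=[0.2926, 0.9536, -0.0705] o=[0.2037, -0.0064, 1.1061] → [-0.5120, 0.1746, 0.2365, 0.2926, 0.9536, -0.0705]
J5: z=[-0.9330, 0.2685, -0.2396] o=[0.4103, 0.5113, 0.8819] → [-0.0742, -0.2697, -0.0134, -0.9330, 0.2685, -0.2396]
V = J·q̇ = [-0.8061, 0.3975, -0.0549, -1.0077, -1.4000, 1.3020]

-0.8061 0.3975 -0.0549 -1.0077 -1.4000 1.3020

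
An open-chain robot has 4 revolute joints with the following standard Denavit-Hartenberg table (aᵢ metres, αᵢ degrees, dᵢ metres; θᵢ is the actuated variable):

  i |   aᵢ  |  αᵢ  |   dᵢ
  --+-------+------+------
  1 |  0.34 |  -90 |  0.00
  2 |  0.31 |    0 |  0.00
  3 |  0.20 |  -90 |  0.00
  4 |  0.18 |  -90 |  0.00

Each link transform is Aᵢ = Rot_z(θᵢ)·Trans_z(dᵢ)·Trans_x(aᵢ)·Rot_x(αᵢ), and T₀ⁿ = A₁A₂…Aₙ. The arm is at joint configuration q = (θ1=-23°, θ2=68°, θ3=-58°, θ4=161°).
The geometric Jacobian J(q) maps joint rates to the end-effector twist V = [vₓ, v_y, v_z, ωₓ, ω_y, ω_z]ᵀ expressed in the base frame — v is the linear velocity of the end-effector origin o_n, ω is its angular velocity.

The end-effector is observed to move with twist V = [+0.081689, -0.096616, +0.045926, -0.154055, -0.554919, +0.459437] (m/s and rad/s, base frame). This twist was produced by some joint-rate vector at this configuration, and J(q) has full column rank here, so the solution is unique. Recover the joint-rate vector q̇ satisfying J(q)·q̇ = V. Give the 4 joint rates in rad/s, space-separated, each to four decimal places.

0.0340 -0.2890 -0.2820 -0.4320

o_n = [0.4240, -0.2436, -0.2926]
J₁: ẑ×o_n = [0.2436, 0.4240, -0.0000], ω = ẑ
J2: z=[0.3907, 0.9205, 0.0000] o=[0.3130, -0.1328, 0.0000] → [-0.2693, 0.1143, -0.1455, 0.3907, 0.9205, 0.0000]
J3: z=[0.3907, 0.9205, 0.0000] o=[0.4199, -0.1782, -0.2874] → [-0.0048, 0.0020, -0.0294, 0.3907, 0.9205, 0.0000]
J4: z=[-0.1598, 0.0678, -0.9848] o=[0.6012, -0.2552, -0.3222] → [0.0134, 0.1792, 0.0102, -0.1598, 0.0678, -0.9848]
q̇ = J⁺·V = [0.0340, -0.2890, -0.2820, -0.4320]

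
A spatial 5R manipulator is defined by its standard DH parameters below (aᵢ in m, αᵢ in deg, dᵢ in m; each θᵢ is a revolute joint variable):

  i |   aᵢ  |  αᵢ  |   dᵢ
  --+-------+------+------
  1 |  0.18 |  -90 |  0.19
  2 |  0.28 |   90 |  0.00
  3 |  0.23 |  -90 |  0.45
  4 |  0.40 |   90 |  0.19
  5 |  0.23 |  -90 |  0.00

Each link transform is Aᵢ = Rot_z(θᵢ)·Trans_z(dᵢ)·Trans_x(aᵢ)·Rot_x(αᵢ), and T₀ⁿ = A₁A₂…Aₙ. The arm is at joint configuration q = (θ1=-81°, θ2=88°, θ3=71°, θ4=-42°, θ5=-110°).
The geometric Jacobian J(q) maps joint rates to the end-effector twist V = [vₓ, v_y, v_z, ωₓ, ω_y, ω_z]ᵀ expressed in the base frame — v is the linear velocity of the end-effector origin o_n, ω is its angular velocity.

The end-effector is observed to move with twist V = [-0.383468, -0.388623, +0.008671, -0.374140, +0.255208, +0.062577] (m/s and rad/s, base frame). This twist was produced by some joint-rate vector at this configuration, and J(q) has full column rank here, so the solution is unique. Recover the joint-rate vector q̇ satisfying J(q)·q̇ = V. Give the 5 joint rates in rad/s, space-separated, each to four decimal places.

-0.6090 -0.4130 -0.4460 0.6720 0.2140

o_n = [0.5640, -0.7820, -0.2438]
J₁: ẑ×o_n = [0.7820, 0.5640, -0.0000], ω = ẑ
J2: z=[0.9877, 0.1564, 0.0000] o=[0.0282, -0.1778, 0.1900] → [-0.0679, 0.4285, -0.6806, 0.9877, 0.1564, 0.0000]
J3: z=[0.1563, -0.9871, 0.0349] o=[0.0297, -0.1874, -0.0898] → [0.1728, 0.0427, 0.4345, 0.1563, -0.9871, 0.0349]
J4: z=[0.3164, 0.0835, 0.9449] o=[0.3152, -0.6002, -0.1490] → [0.1638, 0.2651, -0.0783, 0.3164, 0.0835, 0.9449]
J5: z=[-0.5099, -0.8250, 0.2437] o=[0.6953, -0.8079, -0.0568] → [0.1480, -0.1274, -0.1215, -0.5099, -0.8250, 0.2437]
q̇ = J⁺·V = [-0.6090, -0.4130, -0.4460, 0.6720, 0.2140]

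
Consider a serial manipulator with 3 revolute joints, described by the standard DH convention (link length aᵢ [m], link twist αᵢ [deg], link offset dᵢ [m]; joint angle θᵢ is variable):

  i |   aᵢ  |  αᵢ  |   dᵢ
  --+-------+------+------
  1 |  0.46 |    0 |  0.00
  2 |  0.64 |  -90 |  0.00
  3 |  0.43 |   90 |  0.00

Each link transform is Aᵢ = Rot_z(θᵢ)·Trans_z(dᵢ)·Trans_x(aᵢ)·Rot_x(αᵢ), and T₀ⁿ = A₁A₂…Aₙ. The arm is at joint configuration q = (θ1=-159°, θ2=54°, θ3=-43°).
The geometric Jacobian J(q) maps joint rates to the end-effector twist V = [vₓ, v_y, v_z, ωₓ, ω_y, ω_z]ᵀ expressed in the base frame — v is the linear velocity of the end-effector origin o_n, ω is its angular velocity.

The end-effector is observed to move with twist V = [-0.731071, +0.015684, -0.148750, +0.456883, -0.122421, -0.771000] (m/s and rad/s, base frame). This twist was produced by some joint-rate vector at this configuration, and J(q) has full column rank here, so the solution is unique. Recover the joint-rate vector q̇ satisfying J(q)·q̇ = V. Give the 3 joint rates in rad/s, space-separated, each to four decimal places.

0.0950 -0.8660 0.4730

o_n = [-0.6765, -1.0868, 0.2933]
J₁: ẑ×o_n = [1.0868, -0.6765, 0.0000], ω = ẑ
J2: z=[0.0000, 0.0000, 1.0000] o=[-0.4294, -0.1648, 0.0000] → [0.9220, -0.2470, 0.0000, 0.0000, 0.0000, 1.0000]
J3: z=[0.9659, -0.2588, 0.0000] o=[-0.5951, -0.7830, 0.0000] → [-0.0759, -0.2833, -0.3145, 0.9659, -0.2588, 0.0000]
q̇ = J⁺·V = [0.0950, -0.8660, 0.4730]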